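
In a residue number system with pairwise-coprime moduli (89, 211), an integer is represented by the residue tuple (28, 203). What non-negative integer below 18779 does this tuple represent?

From x ≡ 28 (mod 89) write x = 28 + 89t. Substituting into x ≡ 203 (mod 211) gives 89t ≡ 175 (mod 211), and since 89⁻¹ ≡ 147 (mod 211), t ≡ 194. Hence x ≡ 28 + 89·194 = 17294 (mod 18779).

17294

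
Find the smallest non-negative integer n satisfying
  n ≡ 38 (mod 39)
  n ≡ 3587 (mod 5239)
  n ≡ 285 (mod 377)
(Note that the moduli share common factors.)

396512

gcd(39, 5239) = 13 and 13 | (3587 − 38), so the pair is consistent; merging gives n ≡ 3587 (mod 15717), where 15717 = lcm(39, 5239).
gcd(15717, 377) = 13 and 13 | (285 − 3587), so the pair is consistent; merging gives n ≡ 396512 (mod 455793), where 455793 = lcm(15717, 377).
The solution is unique modulo lcm(39, 5239, 377) = 455793.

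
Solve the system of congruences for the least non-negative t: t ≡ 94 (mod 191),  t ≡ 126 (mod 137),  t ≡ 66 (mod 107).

2609154

Combine the congruences pairwise.
From t ≡ 94 (mod 191) write t = 94 + 191s. Substituting into t ≡ 126 (mod 137) gives 191s ≡ 32 (mod 137), and since 54⁻¹ ≡ 33 (mod 137), s ≡ 97. Hence t ≡ 94 + 191·97 = 18621 (mod 26167).
From t ≡ 18621 (mod 26167) write t = 18621 + 26167s. Substituting into t ≡ 66 (mod 107) gives 26167s ≡ 63 (mod 107), and since 59⁻¹ ≡ 78 (mod 107), s ≡ 99. Hence t ≡ 18621 + 26167·99 = 2609154 (mod 2799869).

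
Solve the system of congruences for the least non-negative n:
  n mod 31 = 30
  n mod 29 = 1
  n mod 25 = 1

3626

From n ≡ 30 (mod 31) write n = 30 + 31t. Substituting into n ≡ 1 (mod 29) gives 31t ≡ 0 (mod 29), and since 2⁻¹ ≡ 15 (mod 29), t ≡ 0. Hence n ≡ 30 + 31·0 = 30 (mod 899).
From n ≡ 30 (mod 899) write n = 30 + 899t. Substituting into n ≡ 1 (mod 25) gives 899t ≡ 21 (mod 25), and since 24⁻¹ ≡ 24 (mod 25), t ≡ 4. Hence n ≡ 30 + 899·4 = 3626 (mod 22475).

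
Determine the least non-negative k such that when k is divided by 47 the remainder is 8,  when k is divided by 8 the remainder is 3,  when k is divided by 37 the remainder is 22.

The moduli are pairwise coprime; N = 47·8·37 = 13912.
N/47 = 296; 296 ≡ 14 (mod 47); 14·37 ≡ 1, so inverse 37.
N/8 = 1739; 1739 ≡ 3 (mod 8); 3·3 ≡ 1, so inverse 3.
N/37 = 376; 376 ≡ 6 (mod 37); 6·31 ≡ 1, so inverse 31.
k ≡ 8·296·37 + 3·1739·3 + 22·376·31 = 359699.
359699 mod 13912 = 11899.

11899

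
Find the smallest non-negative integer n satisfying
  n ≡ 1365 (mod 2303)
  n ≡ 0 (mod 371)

gcd(2303, 371) = 7 and 7 | (0 − 1365), so the pair is consistent; merging gives n ≡ 38213 (mod 122059), where 122059 = lcm(2303, 371).
The solution is unique modulo lcm(2303, 371) = 122059.

38213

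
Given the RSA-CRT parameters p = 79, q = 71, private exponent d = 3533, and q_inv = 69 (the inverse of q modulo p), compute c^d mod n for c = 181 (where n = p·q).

d_p = d mod (p−1) = 3533 mod 78 = 23; d_q = d mod (q−1) = 33.
m₁ = c^(d_p) mod p: c ≡ 23 (mod 79), and 23^23 mod 79 = 55.
m₂ = c^(d_q) mod q: c ≡ 39 (mod 71), and 39^33 mod 71 = 26.
h = q_inv·(m₁ − m₂) mod p = 69·(55 − 26) mod 79 = 26.
m = m₂ + h·q = 26 + 26·71 = 1872.

1872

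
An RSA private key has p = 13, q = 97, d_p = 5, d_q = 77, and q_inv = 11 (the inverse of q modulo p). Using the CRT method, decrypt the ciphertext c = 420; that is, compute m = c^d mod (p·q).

972

m₁ = c^(d_p) mod p: c ≡ 4 (mod 13), and 4^5 mod 13 = 10.
m₂ = c^(d_q) mod q: c ≡ 32 (mod 97), and 32^77 mod 97 = 2.
h = q_inv·(m₁ − m₂) mod p = 11·(10 − 2) mod 13 = 10.
m = m₂ + h·q = 2 + 10·97 = 972.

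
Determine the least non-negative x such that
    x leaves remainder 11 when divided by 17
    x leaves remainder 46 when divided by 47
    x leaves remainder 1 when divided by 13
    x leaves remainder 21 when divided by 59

The moduli are pairwise coprime; N = 17·47·13·59 = 612833.
N/17 = 36049; 36049 ≡ 9 (mod 17); 9·2 ≡ 1, so inverse 2.
N/47 = 13039; 13039 ≡ 20 (mod 47); 20·40 ≡ 1, so inverse 40.
N/13 = 47141; 47141 ≡ 3 (mod 13); 3·9 ≡ 1, so inverse 9.
N/59 = 10387; 10387 ≡ 3 (mod 59); 3·20 ≡ 1, so inverse 20.
x ≡ 11·36049·2 + 46·13039·40 + 1·47141·9 + 21·10387·20 = 29571647.
29571647 mod 612833 = 155663.

155663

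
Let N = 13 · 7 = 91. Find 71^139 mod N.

Mod 13: 71 ≡ 6; by Fermat, exponent reduces to 139 mod 12 = 7; 6^7 ≡ 7 (mod 13).
Mod 7: 71 ≡ 1; by Fermat, exponent reduces to 139 mod 6 = 1; 1^1 ≡ 1 (mod 7).
Combine by CRT: x ≡ 7 (mod 13), x ≡ 1 (mod 7) ⇒ x ≡ 85 (mod 91).

85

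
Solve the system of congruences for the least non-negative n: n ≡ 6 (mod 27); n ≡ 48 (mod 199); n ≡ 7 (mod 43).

The moduli are pairwise coprime; M = 27·199·43 = 231039.
M/27 = 8557; 8557 ≡ 25 (mod 27); 25·13 ≡ 1, so inverse 13.
M/199 = 1161; 1161 ≡ 166 (mod 199); 166·6 ≡ 1, so inverse 6.
M/43 = 5373; 5373 ≡ 41 (mod 43); 41·21 ≡ 1, so inverse 21.
n ≡ 6·8557·13 + 48·1161·6 + 7·5373·21 = 1791645.
1791645 mod 231039 = 174372.

174372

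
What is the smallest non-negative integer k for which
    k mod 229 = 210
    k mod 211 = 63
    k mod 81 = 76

From k ≡ 210 (mod 229) write k = 210 + 229t. Substituting into k ≡ 63 (mod 211) gives 229t ≡ 64 (mod 211), and since 18⁻¹ ≡ 129 (mod 211), t ≡ 27. Hence k ≡ 210 + 229·27 = 6393 (mod 48319).
From k ≡ 6393 (mod 48319) write k = 6393 + 48319t. Substituting into k ≡ 76 (mod 81) gives 48319t ≡ 1 (mod 81), and since 43⁻¹ ≡ 49 (mod 81), t ≡ 49. Hence k ≡ 6393 + 48319·49 = 2374024 (mod 3913839).

2374024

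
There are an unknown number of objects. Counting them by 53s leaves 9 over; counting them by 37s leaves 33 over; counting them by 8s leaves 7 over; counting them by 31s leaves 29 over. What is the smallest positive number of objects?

475631

Combine the congruences pairwise.
From N ≡ 9 (mod 53) write N = 9 + 53t. Substituting into N ≡ 33 (mod 37) gives 53t ≡ 24 (mod 37), and since 16⁻¹ ≡ 7 (mod 37), t ≡ 20. Hence N ≡ 9 + 53·20 = 1069 (mod 1961).
From N ≡ 1069 (mod 1961) write N = 1069 + 1961t. Substituting into N ≡ 7 (mod 8) gives 1961t ≡ 2 (mod 8), and since 1⁻¹ ≡ 1 (mod 8), t ≡ 2. Hence N ≡ 1069 + 1961·2 = 4991 (mod 15688).
From N ≡ 4991 (mod 15688) write N = 4991 + 15688t. Substituting into N ≡ 29 (mod 31) gives 15688t ≡ 29 (mod 31), and since 2⁻¹ ≡ 16 (mod 31), t ≡ 30. Hence N ≡ 4991 + 15688·30 = 475631 (mod 486328).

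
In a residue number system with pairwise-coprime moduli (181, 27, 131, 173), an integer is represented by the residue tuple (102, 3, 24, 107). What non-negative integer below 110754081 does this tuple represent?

Combine the congruences pairwise.
From x ≡ 102 (mod 181) write x = 102 + 181t. Substituting into x ≡ 3 (mod 27) gives 181t ≡ 9 (mod 27), and since 19⁻¹ ≡ 10 (mod 27), t ≡ 9. Hence x ≡ 102 + 181·9 = 1731 (mod 4887).
From x ≡ 1731 (mod 4887) write x = 1731 + 4887t. Substituting into x ≡ 24 (mod 131) gives 4887t ≡ 127 (mod 131), and since 40⁻¹ ≡ 95 (mod 131), t ≡ 13. Hence x ≡ 1731 + 4887·13 = 65262 (mod 640197).
From x ≡ 65262 (mod 640197) write x = 65262 + 640197t. Substituting into x ≡ 107 (mod 173) gives 640197t ≡ 66 (mod 173), and since 97⁻¹ ≡ 66 (mod 173), t ≡ 31. Hence x ≡ 65262 + 640197·31 = 19911369 (mod 110754081).

19911369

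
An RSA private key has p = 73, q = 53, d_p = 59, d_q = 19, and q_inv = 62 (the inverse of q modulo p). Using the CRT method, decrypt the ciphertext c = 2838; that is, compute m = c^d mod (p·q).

2198

m₁ = c^(d_p) mod p: c ≡ 64 (mod 73), and 64^59 mod 73 = 8.
m₂ = c^(d_q) mod q: c ≡ 29 (mod 53), and 29^19 mod 53 = 25.
h = q_inv·(m₁ − m₂) mod p = 62·(8 − 25) mod 73 = 41.
m = m₂ + h·q = 25 + 41·53 = 2198.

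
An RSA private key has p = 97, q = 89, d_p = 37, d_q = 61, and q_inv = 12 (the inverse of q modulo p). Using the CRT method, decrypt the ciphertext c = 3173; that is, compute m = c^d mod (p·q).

5192

m₁ = c^(d_p) mod p: c ≡ 69 (mod 97), and 69^37 mod 97 = 51.
m₂ = c^(d_q) mod q: c ≡ 58 (mod 89), and 58^61 mod 89 = 30.
h = q_inv·(m₁ − m₂) mod p = 12·(51 − 30) mod 97 = 58.
m = m₂ + h·q = 30 + 58·89 = 5192.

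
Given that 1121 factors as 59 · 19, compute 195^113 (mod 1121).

Mod 59: 195 ≡ 18; by Fermat, exponent reduces to 113 mod 58 = 55; 18^55 ≡ 13 (mod 59).
Mod 19: 195 ≡ 5; by Fermat, exponent reduces to 113 mod 18 = 5; 5^5 ≡ 9 (mod 19).
Combine by CRT: x ≡ 13 (mod 59), x ≡ 9 (mod 19) ⇒ x ≡ 1016 (mod 1121).

1016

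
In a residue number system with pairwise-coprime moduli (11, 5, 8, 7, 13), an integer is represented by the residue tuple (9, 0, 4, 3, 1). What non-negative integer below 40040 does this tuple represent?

From x ≡ 9 (mod 11) write x = 9 + 11t. Substituting into x ≡ 0 (mod 5) gives 11t ≡ 1 (mod 5), and since 1⁻¹ ≡ 1 (mod 5), t ≡ 1. Hence x ≡ 9 + 11·1 = 20 (mod 55).
From x ≡ 20 (mod 55) write x = 20 + 55t. Substituting into x ≡ 4 (mod 8) gives 55t ≡ 0 (mod 8), and since 7⁻¹ ≡ 7 (mod 8), t ≡ 0. Hence x ≡ 20 + 55·0 = 20 (mod 440).
From x ≡ 20 (mod 440) write x = 20 + 440t. Substituting into x ≡ 3 (mod 7) gives 440t ≡ 4 (mod 7), and since 6⁻¹ ≡ 6 (mod 7), t ≡ 3. Hence x ≡ 20 + 440·3 = 1340 (mod 3080).
From x ≡ 1340 (mod 3080) write x = 1340 + 3080t. Substituting into x ≡ 1 (mod 13) gives 3080t ≡ 0 (mod 13), and since 12⁻¹ ≡ 12 (mod 13), t ≡ 0. Hence x ≡ 1340 + 3080·0 = 1340 (mod 40040).

1340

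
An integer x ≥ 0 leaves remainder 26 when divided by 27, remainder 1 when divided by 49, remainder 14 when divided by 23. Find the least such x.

12986

The moduli are pairwise coprime; N = 27·49·23 = 30429.
N/27 = 1127; 1127 ≡ 20 (mod 27); 20·23 ≡ 1, so inverse 23.
N/49 = 621; 621 ≡ 33 (mod 49); 33·3 ≡ 1, so inverse 3.
N/23 = 1323; 1323 ≡ 12 (mod 23); 12·2 ≡ 1, so inverse 2.
x ≡ 26·1127·23 + 1·621·3 + 14·1323·2 = 712853.
712853 mod 30429 = 12986.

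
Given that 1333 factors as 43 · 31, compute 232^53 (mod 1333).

368

Mod 43: 232 ≡ 17; by Fermat, exponent reduces to 53 mod 42 = 11; 17^11 ≡ 24 (mod 43).
Mod 31: 232 ≡ 15; by Fermat, exponent reduces to 53 mod 30 = 23; 15^23 ≡ 27 (mod 31).
Combine by CRT: x ≡ 24 (mod 43), x ≡ 27 (mod 31) ⇒ x ≡ 368 (mod 1333).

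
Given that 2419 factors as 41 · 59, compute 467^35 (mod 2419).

Mod 41: 467 ≡ 16; 16^35 ≡ 1 (mod 41).
Mod 59: 467 ≡ 54; 54^35 ≡ 10 (mod 59).
Combine by CRT: x ≡ 1 (mod 41), x ≡ 10 (mod 59) ⇒ x ≡ 1190 (mod 2419).

1190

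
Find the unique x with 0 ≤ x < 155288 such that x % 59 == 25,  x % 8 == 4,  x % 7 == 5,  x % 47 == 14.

94484

The moduli are pairwise coprime; N = 59·8·7·47 = 155288.
N/59 = 2632; 2632 ≡ 36 (mod 59); 36·41 ≡ 1, so inverse 41.
N/8 = 19411; 19411 ≡ 3 (mod 8); 3·3 ≡ 1, so inverse 3.
N/7 = 22184; 22184 ≡ 1 (mod 7), inverse 1.
N/47 = 3304; 3304 ≡ 14 (mod 47); 14·37 ≡ 1, so inverse 37.
x ≡ 25·2632·41 + 4·19411·3 + 5·22184·1 + 14·3304·37 = 4753124.
4753124 mod 155288 = 94484.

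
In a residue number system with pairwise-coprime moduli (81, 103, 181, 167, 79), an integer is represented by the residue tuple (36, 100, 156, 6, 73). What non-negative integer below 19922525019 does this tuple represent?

11461752756

The moduli are pairwise coprime; N = 81·103·181·167·79 = 19922525019.
N/81 = 245957099; 245957099 ≡ 32 (mod 81); 32·38 ≡ 1, so inverse 38.
N/103 = 193422573; 193422573 ≡ 6 (mod 103); 6·86 ≡ 1, so inverse 86.
N/181 = 110069199; 110069199 ≡ 22 (mod 181); 22·107 ≡ 1, so inverse 107.
N/167 = 119296557; 119296557 ≡ 107 (mod 167); 107·64 ≡ 1, so inverse 64.
N/79 = 252183861; 252183861 ≡ 61 (mod 79); 61·57 ≡ 1, so inverse 57.
x ≡ 36·245957099·38 + 100·193422573·86 + 156·110069199·107 + 6·119296557·64 + 73·252183861·57 = 4932325432449.
4932325432449 mod 19922525019 = 11461752756.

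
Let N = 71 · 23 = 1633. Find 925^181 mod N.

135

Mod 71: 925 ≡ 2; by Fermat, exponent reduces to 181 mod 70 = 41; 2^41 ≡ 64 (mod 71).
Mod 23: 925 ≡ 5; by Fermat, exponent reduces to 181 mod 22 = 5; 5^5 ≡ 20 (mod 23).
Combine by CRT: x ≡ 64 (mod 71), x ≡ 20 (mod 23) ⇒ x ≡ 135 (mod 1633).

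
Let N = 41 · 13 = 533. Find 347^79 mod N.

464

Mod 41: 347 ≡ 19; by Fermat, exponent reduces to 79 mod 40 = 39; 19^39 ≡ 13 (mod 41).
Mod 13: 347 ≡ 9; by Fermat, exponent reduces to 79 mod 12 = 7; 9^7 ≡ 9 (mod 13).
Combine by CRT: x ≡ 13 (mod 41), x ≡ 9 (mod 13) ⇒ x ≡ 464 (mod 533).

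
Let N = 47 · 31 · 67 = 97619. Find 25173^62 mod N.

34628

Mod 47: 25173 ≡ 28; by Fermat, exponent reduces to 62 mod 46 = 16; 28^16 ≡ 36 (mod 47).
Mod 31: 25173 ≡ 1; by Fermat, exponent reduces to 62 mod 30 = 2; 1^2 ≡ 1 (mod 31).
Mod 67: 25173 ≡ 48; 48^62 ≡ 56 (mod 67).
Combine by CRT: x ≡ 36 (mod 47), x ≡ 1 (mod 31), x ≡ 56 (mod 67) ⇒ x ≡ 34628 (mod 97619).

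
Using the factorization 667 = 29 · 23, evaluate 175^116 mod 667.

233

Mod 29: 175 ≡ 1; by Fermat, exponent reduces to 116 mod 28 = 4; 1^4 ≡ 1 (mod 29).
Mod 23: 175 ≡ 14; by Fermat, exponent reduces to 116 mod 22 = 6; 14^6 ≡ 3 (mod 23).
Combine by CRT: x ≡ 1 (mod 29), x ≡ 3 (mod 23) ⇒ x ≡ 233 (mod 667).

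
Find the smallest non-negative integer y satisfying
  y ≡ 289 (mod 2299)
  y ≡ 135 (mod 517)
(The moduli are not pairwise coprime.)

34774

gcd(2299, 517) = 11 and 11 | (135 − 289), so the pair is consistent; merging gives y ≡ 34774 (mod 108053), where 108053 = lcm(2299, 517).
The solution is unique modulo lcm(2299, 517) = 108053.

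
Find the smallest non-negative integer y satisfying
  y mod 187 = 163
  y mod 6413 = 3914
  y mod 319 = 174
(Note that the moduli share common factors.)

Combine the congruences pairwise.
gcd(187, 6413) = 11 and 11 | (3914 − 163), so the pair is consistent; merging gives y ≡ 68044 (mod 109021), where 109021 = lcm(187, 6413).
gcd(109021, 319) = 11 and 11 | (174 − 68044), so the pair is consistent; merging gives y ≡ 3120632 (mod 3161609), where 3161609 = lcm(109021, 319).
The solution is unique modulo lcm(187, 6413, 319) = 3161609.

3120632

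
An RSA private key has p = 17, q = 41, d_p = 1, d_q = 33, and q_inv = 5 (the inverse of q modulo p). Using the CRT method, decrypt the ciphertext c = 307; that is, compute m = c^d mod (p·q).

528

m₁ = c^(d_p) mod p: c ≡ 1 (mod 17), and 1^1 mod 17 = 1.
m₂ = c^(d_q) mod q: c ≡ 20 (mod 41), and 20^33 mod 41 = 36.
h = q_inv·(m₁ − m₂) mod p = 5·(1 − 36) mod 17 = 12.
m = m₂ + h·q = 36 + 12·41 = 528.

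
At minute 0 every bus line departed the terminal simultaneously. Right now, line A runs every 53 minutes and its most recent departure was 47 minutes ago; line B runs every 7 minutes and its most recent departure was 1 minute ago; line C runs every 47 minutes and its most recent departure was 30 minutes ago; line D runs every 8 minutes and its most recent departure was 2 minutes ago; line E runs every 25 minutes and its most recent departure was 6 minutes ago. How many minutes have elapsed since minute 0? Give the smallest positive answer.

The moduli are pairwise coprime; N = 53·7·47·8·25 = 3487400.
N/53 = 65800; 65800 ≡ 27 (mod 53); 27·2 ≡ 1, so inverse 2.
N/7 = 498200; 498200 ≡ 3 (mod 7); 3·5 ≡ 1, so inverse 5.
N/47 = 74200; 74200 ≡ 34 (mod 47); 34·18 ≡ 1, so inverse 18.
N/8 = 435925; 435925 ≡ 5 (mod 8); 5·5 ≡ 1, so inverse 5.
N/25 = 139496; 139496 ≡ 21 (mod 25); 21·6 ≡ 1, so inverse 6.
t ≡ 47·65800·2 + 1·498200·5 + 30·74200·18 + 2·435925·5 + 6·139496·6 = 58125306.
58125306 mod 3487400 = 2326906.

2326906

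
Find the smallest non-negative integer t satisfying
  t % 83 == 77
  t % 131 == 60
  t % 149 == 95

1490840

The moduli are pairwise coprime; N = 83·131·149 = 1620077.
N/83 = 19519; 19519 ≡ 14 (mod 83); 14·6 ≡ 1, so inverse 6.
N/131 = 12367; 12367 ≡ 53 (mod 131); 53·89 ≡ 1, so inverse 89.
N/149 = 10873; 10873 ≡ 145 (mod 149); 145·37 ≡ 1, so inverse 37.
t ≡ 77·19519·6 + 60·12367·89 + 95·10873·37 = 113276153.
113276153 mod 1620077 = 1490840.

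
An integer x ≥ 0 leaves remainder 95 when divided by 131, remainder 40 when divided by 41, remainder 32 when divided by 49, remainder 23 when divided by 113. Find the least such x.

11664335

The moduli are pairwise coprime; N = 131·41·49·113 = 29739227.
N/131 = 227017; 227017 ≡ 125 (mod 131); 125·109 ≡ 1, so inverse 109.
N/41 = 725347; 725347 ≡ 16 (mod 41); 16·18 ≡ 1, so inverse 18.
N/49 = 606923; 606923 ≡ 9 (mod 49); 9·11 ≡ 1, so inverse 11.
N/113 = 263179; 263179 ≡ 2 (mod 113); 2·57 ≡ 1, so inverse 57.
x ≡ 95·227017·109 + 40·725347·18 + 32·606923·11 + 23·263179·57 = 3431675440.
3431675440 mod 29739227 = 11664335.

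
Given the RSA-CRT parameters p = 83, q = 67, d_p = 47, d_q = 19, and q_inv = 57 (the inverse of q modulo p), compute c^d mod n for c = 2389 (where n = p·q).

2061

m₁ = c^(d_p) mod p: c ≡ 65 (mod 83), and 65^47 mod 83 = 69.
m₂ = c^(d_q) mod q: c ≡ 44 (mod 67), and 44^19 mod 67 = 51.
h = q_inv·(m₁ − m₂) mod p = 57·(69 − 51) mod 83 = 30.
m = m₂ + h·q = 51 + 30·67 = 2061.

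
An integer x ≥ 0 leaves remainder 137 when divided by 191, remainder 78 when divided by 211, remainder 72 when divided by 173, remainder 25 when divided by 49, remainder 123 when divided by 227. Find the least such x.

28050203983

The moduli are pairwise coprime; N = 191·211·173·49·227 = 77550367979.
N/191 = 406022869; 406022869 ≡ 35 (mod 191); 35·131 ≡ 1, so inverse 131.
N/211 = 367537289; 367537289 ≡ 187 (mod 211); 187·167 ≡ 1, so inverse 167.
N/173 = 448268023; 448268023 ≡ 111 (mod 173); 111·53 ≡ 1, so inverse 53.
N/49 = 1582660571; 1582660571 ≡ 16 (mod 49); 16·46 ≡ 1, so inverse 46.
N/227 = 341631577; 341631577 ≡ 209 (mod 227); 209·63 ≡ 1, so inverse 63.
x ≡ 137·406022869·131 + 78·367537289·167 + 72·448268023·53 + 25·1582660571·46 + 123·341631577·63 = 18252386679048.
18252386679048 mod 77550367979 = 28050203983.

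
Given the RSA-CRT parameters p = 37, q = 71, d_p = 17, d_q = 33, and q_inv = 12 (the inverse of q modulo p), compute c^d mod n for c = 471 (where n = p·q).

m₁ = c^(d_p) mod p: c ≡ 27 (mod 37), and 27^17 mod 37 = 11.
m₂ = c^(d_q) mod q: c ≡ 45 (mod 71), and 45^33 mod 71 = 48.
h = q_inv·(m₁ − m₂) mod p = 12·(11 − 48) mod 37 = 0.
m = m₂ + h·q = 48 + 0·71 = 48.

48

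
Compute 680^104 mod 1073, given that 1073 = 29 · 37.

803

Mod 29: 680 ≡ 13; by Fermat, exponent reduces to 104 mod 28 = 20; 13^20 ≡ 20 (mod 29).
Mod 37: 680 ≡ 14; by Fermat, exponent reduces to 104 mod 36 = 32; 14^32 ≡ 26 (mod 37).
Combine by CRT: x ≡ 20 (mod 29), x ≡ 26 (mod 37) ⇒ x ≡ 803 (mod 1073).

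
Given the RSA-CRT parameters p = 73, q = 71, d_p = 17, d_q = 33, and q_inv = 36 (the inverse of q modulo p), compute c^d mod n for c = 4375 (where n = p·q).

m₁ = c^(d_p) mod p: c ≡ 68 (mod 73), and 68^17 mod 73 = 53.
m₂ = c^(d_q) mod q: c ≡ 44 (mod 71), and 44^33 mod 71 = 56.
h = q_inv·(m₁ − m₂) mod p = 36·(53 − 56) mod 73 = 38.
m = m₂ + h·q = 56 + 38·71 = 2754.

2754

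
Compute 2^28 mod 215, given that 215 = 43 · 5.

Mod 43: 2 ≡ 2; 2^28 ≡ 1 (mod 43).
Mod 5: 2 ≡ 2; since 4 | 28, by Fermat 2^28 ≡ 1 (mod 5).
Combine by CRT: x ≡ 1 (mod 43), x ≡ 1 (mod 5) ⇒ x ≡ 1 (mod 215).

1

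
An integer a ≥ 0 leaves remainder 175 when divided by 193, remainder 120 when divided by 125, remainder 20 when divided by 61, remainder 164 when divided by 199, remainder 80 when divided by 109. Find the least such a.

10885318870

From a ≡ 175 (mod 193) write a = 175 + 193t. Substituting into a ≡ 120 (mod 125) gives 193t ≡ 70 (mod 125), and since 68⁻¹ ≡ 57 (mod 125), t ≡ 115. Hence a ≡ 175 + 193·115 = 22370 (mod 24125).
From a ≡ 22370 (mod 24125) write a = 22370 + 24125t. Substituting into a ≡ 20 (mod 61) gives 24125t ≡ 37 (mod 61), and since 30⁻¹ ≡ 59 (mod 61), t ≡ 48. Hence a ≡ 22370 + 24125·48 = 1180370 (mod 1471625).
From a ≡ 1180370 (mod 1471625) write a = 1180370 + 1471625t. Substituting into a ≡ 164 (mod 199) gives 1471625t ≡ 63 (mod 199), and since 20⁻¹ ≡ 10 (mod 199), t ≡ 33. Hence a ≡ 1180370 + 1471625·33 = 49743995 (mod 292853375).
From a ≡ 49743995 (mod 292853375) write a = 49743995 + 292853375t. Substituting into a ≡ 80 (mod 109) gives 292853375t ≡ 88 (mod 109), and since 23⁻¹ ≡ 19 (mod 109), t ≡ 37. Hence a ≡ 49743995 + 292853375·37 = 10885318870 (mod 31921017875).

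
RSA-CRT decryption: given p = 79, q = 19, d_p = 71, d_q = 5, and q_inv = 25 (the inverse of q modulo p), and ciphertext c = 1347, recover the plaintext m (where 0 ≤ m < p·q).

m₁ = c^(d_p) mod p: c ≡ 4 (mod 79), and 4^71 mod 79 = 51.
m₂ = c^(d_q) mod q: c ≡ 17 (mod 19), and 17^5 mod 19 = 6.
h = q_inv·(m₁ − m₂) mod p = 25·(51 − 6) mod 79 = 19.
m = m₂ + h·q = 6 + 19·19 = 367.

367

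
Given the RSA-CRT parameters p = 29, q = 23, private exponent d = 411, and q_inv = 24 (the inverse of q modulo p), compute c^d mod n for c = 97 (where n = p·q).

d_p = d mod (p−1) = 411 mod 28 = 19; d_q = d mod (q−1) = 15.
m₁ = c^(d_p) mod p: c ≡ 10 (mod 29), and 10^19 mod 29 = 21.
m₂ = c^(d_q) mod q: c ≡ 5 (mod 23), and 5^15 mod 23 = 19.
h = q_inv·(m₁ − m₂) mod p = 24·(21 − 19) mod 29 = 19.
m = m₂ + h·q = 19 + 19·23 = 456.

456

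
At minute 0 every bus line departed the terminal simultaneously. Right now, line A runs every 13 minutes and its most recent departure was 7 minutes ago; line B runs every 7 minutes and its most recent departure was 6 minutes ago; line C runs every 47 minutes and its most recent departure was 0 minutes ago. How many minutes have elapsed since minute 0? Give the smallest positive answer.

Combine the congruences pairwise.
From t ≡ 7 (mod 13) write t = 7 + 13s. Substituting into t ≡ 6 (mod 7) gives 13s ≡ 6 (mod 7), and since 6⁻¹ ≡ 6 (mod 7), s ≡ 1. Hence t ≡ 7 + 13·1 = 20 (mod 91).
From t ≡ 20 (mod 91) write t = 20 + 91s. Substituting into t ≡ 0 (mod 47) gives 91s ≡ 27 (mod 47), and since 44⁻¹ ≡ 31 (mod 47), s ≡ 38. Hence t ≡ 20 + 91·38 = 3478 (mod 4277).

3478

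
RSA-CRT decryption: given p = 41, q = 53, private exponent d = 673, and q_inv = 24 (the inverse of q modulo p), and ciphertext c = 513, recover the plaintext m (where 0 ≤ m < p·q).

d_p = d mod (p−1) = 673 mod 40 = 33; d_q = d mod (q−1) = 49.
m₁ = c^(d_p) mod p: c ≡ 21 (mod 41), and 21^33 mod 41 = 5.
m₂ = c^(d_q) mod q: c ≡ 36 (mod 53), and 36^49 mod 53 = 10.
h = q_inv·(m₁ − m₂) mod p = 24·(5 − 10) mod 41 = 3.
m = m₂ + h·q = 10 + 3·53 = 169.

169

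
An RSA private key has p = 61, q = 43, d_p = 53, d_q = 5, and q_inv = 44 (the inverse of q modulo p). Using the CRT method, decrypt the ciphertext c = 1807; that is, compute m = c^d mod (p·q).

1248

m₁ = c^(d_p) mod p: c ≡ 38 (mod 61), and 38^53 mod 61 = 28.
m₂ = c^(d_q) mod q: c ≡ 1 (mod 43), and 1^5 mod 43 = 1.
h = q_inv·(m₁ − m₂) mod p = 44·(28 − 1) mod 61 = 29.
m = m₂ + h·q = 1 + 29·43 = 1248.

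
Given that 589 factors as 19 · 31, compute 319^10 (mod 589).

Mod 19: 319 ≡ 15; 15^10 ≡ 4 (mod 19).
Mod 31: 319 ≡ 9; 9^10 ≡ 5 (mod 31).
Combine by CRT: x ≡ 4 (mod 19), x ≡ 5 (mod 31) ⇒ x ≡ 346 (mod 589).

346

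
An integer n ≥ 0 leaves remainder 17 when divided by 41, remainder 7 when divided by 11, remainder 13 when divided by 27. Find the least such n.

3010

From n ≡ 17 (mod 41) write n = 17 + 41t. Substituting into n ≡ 7 (mod 11) gives 41t ≡ 1 (mod 11), and since 8⁻¹ ≡ 7 (mod 11), t ≡ 7. Hence n ≡ 17 + 41·7 = 304 (mod 451).
From n ≡ 304 (mod 451) write n = 304 + 451t. Substituting into n ≡ 13 (mod 27) gives 451t ≡ 6 (mod 27), and since 19⁻¹ ≡ 10 (mod 27), t ≡ 6. Hence n ≡ 304 + 451·6 = 3010 (mod 12177).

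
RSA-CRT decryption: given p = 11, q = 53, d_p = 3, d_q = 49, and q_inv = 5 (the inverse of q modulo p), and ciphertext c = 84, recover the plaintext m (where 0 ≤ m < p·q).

244

m₁ = c^(d_p) mod p: c ≡ 7 (mod 11), and 7^3 mod 11 = 2.
m₂ = c^(d_q) mod q: c ≡ 31 (mod 53), and 31^49 mod 53 = 32.
h = q_inv·(m₁ − m₂) mod p = 5·(2 − 32) mod 11 = 4.
m = m₂ + h·q = 32 + 4·53 = 244.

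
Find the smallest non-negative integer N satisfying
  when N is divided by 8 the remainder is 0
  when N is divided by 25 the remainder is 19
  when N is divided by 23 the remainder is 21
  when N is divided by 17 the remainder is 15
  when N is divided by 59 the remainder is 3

1722744

From N ≡ 0 (mod 8) write N = 0 + 8t. Substituting into N ≡ 19 (mod 25) gives 8t ≡ 19 (mod 25), and since 8⁻¹ ≡ 22 (mod 25), t ≡ 18. Hence N ≡ 0 + 8·18 = 144 (mod 200).
From N ≡ 144 (mod 200) write N = 144 + 200t. Substituting into N ≡ 21 (mod 23) gives 200t ≡ 15 (mod 23), and since 16⁻¹ ≡ 13 (mod 23), t ≡ 11. Hence N ≡ 144 + 200·11 = 2344 (mod 4600).
From N ≡ 2344 (mod 4600) write N = 2344 + 4600t. Substituting into N ≡ 15 (mod 17) gives 4600t ≡ 0 (mod 17), and since 10⁻¹ ≡ 12 (mod 17), t ≡ 0. Hence N ≡ 2344 + 4600·0 = 2344 (mod 78200).
From N ≡ 2344 (mod 78200) write N = 2344 + 78200t. Substituting into N ≡ 3 (mod 59) gives 78200t ≡ 19 (mod 59), and since 25⁻¹ ≡ 26 (mod 59), t ≡ 22. Hence N ≡ 2344 + 78200·22 = 1722744 (mod 4613800).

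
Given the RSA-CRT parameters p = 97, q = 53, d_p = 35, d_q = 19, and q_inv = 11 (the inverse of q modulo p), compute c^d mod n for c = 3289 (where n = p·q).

1412

m₁ = c^(d_p) mod p: c ≡ 88 (mod 97), and 88^35 mod 97 = 54.
m₂ = c^(d_q) mod q: c ≡ 3 (mod 53), and 3^19 mod 53 = 34.
h = q_inv·(m₁ − m₂) mod p = 11·(54 − 34) mod 97 = 26.
m = m₂ + h·q = 34 + 26·53 = 1412.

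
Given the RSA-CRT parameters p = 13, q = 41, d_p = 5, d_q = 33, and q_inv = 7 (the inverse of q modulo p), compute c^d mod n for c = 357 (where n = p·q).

54

m₁ = c^(d_p) mod p: c ≡ 6 (mod 13), and 6^5 mod 13 = 2.
m₂ = c^(d_q) mod q: c ≡ 29 (mod 41), and 29^33 mod 41 = 13.
h = q_inv·(m₁ − m₂) mod p = 7·(2 − 13) mod 13 = 1.
m = m₂ + h·q = 13 + 1·41 = 54.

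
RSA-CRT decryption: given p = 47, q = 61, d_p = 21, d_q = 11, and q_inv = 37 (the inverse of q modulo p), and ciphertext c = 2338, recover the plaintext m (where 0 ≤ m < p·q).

1911

m₁ = c^(d_p) mod p: c ≡ 35 (mod 47), and 35^21 mod 47 = 31.
m₂ = c^(d_q) mod q: c ≡ 20 (mod 61), and 20^11 mod 61 = 20.
h = q_inv·(m₁ − m₂) mod p = 37·(31 − 20) mod 47 = 31.
m = m₂ + h·q = 20 + 31·61 = 1911.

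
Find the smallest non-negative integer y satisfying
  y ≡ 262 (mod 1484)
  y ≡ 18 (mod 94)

46266

Combine the congruences pairwise.
gcd(1484, 94) = 2 and 2 | (18 − 262), so the pair is consistent; merging gives y ≡ 46266 (mod 69748), where 69748 = lcm(1484, 94).
The solution is unique modulo lcm(1484, 94) = 69748.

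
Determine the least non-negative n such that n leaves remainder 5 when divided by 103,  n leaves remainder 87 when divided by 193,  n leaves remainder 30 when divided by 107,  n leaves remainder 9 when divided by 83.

From n ≡ 5 (mod 103) write n = 5 + 103t. Substituting into n ≡ 87 (mod 193) gives 103t ≡ 82 (mod 193), and since 103⁻¹ ≡ 15 (mod 193), t ≡ 72. Hence n ≡ 5 + 103·72 = 7421 (mod 19879).
From n ≡ 7421 (mod 19879) write n = 7421 + 19879t. Substituting into n ≡ 30 (mod 107) gives 19879t ≡ 99 (mod 107), and since 84⁻¹ ≡ 93 (mod 107), t ≡ 5. Hence n ≡ 7421 + 19879·5 = 106816 (mod 2127053).
From n ≡ 106816 (mod 2127053) write n = 106816 + 2127053t. Substituting into n ≡ 9 (mod 83) gives 2127053t ≡ 14 (mod 83), and since 12⁻¹ ≡ 7 (mod 83), t ≡ 15. Hence n ≡ 106816 + 2127053·15 = 32012611 (mod 176545399).

32012611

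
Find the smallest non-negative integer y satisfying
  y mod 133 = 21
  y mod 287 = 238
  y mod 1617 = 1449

gcd(133, 287) = 7 and 7 | (238 − 21), so the pair is consistent; merging gives y ≡ 4543 (mod 5453), where 5453 = lcm(133, 287).
gcd(5453, 1617) = 7 and 7 | (1449 − 4543), so the pair is consistent; merging gives y ≡ 1089690 (mod 1259643), where 1259643 = lcm(5453, 1617).
The solution is unique modulo lcm(133, 287, 1617) = 1259643.

1089690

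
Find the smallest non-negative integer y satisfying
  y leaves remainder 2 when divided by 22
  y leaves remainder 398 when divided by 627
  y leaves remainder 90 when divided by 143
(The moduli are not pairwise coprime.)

6668

gcd(22, 627) = 11 and 11 | (398 − 2), so the pair is consistent; merging gives y ≡ 398 (mod 1254), where 1254 = lcm(22, 627).
gcd(1254, 143) = 11 and 11 | (90 − 398), so the pair is consistent; merging gives y ≡ 6668 (mod 16302), where 16302 = lcm(1254, 143).
The solution is unique modulo lcm(22, 627, 143) = 16302.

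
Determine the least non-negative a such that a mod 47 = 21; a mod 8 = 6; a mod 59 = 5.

17646

The moduli are pairwise coprime; N = 47·8·59 = 22184.
N/47 = 472; 472 ≡ 2 (mod 47); 2·24 ≡ 1, so inverse 24.
N/8 = 2773; 2773 ≡ 5 (mod 8); 5·5 ≡ 1, so inverse 5.
N/59 = 376; 376 ≡ 22 (mod 59); 22·51 ≡ 1, so inverse 51.
a ≡ 21·472·24 + 6·2773·5 + 5·376·51 = 416958.
416958 mod 22184 = 17646.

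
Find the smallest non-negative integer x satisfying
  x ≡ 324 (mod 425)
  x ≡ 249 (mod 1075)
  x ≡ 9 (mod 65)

Combine the congruences pairwise.
gcd(425, 1075) = 25 and 25 | (249 − 324), so the pair is consistent; merging gives x ≡ 6699 (mod 18275), where 18275 = lcm(425, 1075).
gcd(18275, 65) = 5 and 5 | (9 − 6699), so the pair is consistent; merging gives x ≡ 134624 (mod 237575), where 237575 = lcm(18275, 65).
The solution is unique modulo lcm(425, 1075, 65) = 237575.

134624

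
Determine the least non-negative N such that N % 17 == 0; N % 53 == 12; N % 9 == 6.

5100

The moduli are pairwise coprime; M = 17·53·9 = 8109.
M/17 = 477; 477 ≡ 1 (mod 17), inverse 1.
M/53 = 153; 153 ≡ 47 (mod 53); 47·44 ≡ 1, so inverse 44.
M/9 = 901; 901 ≡ 1 (mod 9), inverse 1.
N ≡ 0·477·1 + 12·153·44 + 6·901·1 = 86190.
86190 mod 8109 = 5100.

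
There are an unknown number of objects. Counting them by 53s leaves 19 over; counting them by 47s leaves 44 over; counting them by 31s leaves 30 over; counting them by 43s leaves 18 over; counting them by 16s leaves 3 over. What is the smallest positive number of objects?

The moduli are pairwise coprime; M = 53·47·31·43·16 = 53128048.
M/53 = 1002416; 1002416 ≡ 27 (mod 53); 27·2 ≡ 1, so inverse 2.
M/47 = 1130384; 1130384 ≡ 34 (mod 47); 34·18 ≡ 1, so inverse 18.
M/31 = 1713808; 1713808 ≡ 4 (mod 31); 4·8 ≡ 1, so inverse 8.
M/43 = 1235536; 1235536 ≡ 17 (mod 43); 17·38 ≡ 1, so inverse 38.
M/16 = 3320503; 3320503 ≡ 7 (mod 16); 7·7 ≡ 1, so inverse 7.
N ≡ 19·1002416·2 + 44·1130384·18 + 30·1713808·8 + 18·1235536·38 + 3·3320503·7 = 2259507043.
2259507043 mod 53128048 = 28129027.

28129027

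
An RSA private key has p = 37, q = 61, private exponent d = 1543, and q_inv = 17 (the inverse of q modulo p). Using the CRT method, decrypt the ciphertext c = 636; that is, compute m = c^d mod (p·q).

d_p = d mod (p−1) = 1543 mod 36 = 31; d_q = d mod (q−1) = 43.
m₁ = c^(d_p) mod p: c ≡ 7 (mod 37), and 7^31 mod 37 = 33.
m₂ = c^(d_q) mod q: c ≡ 26 (mod 61), and 26^43 mod 61 = 10.
h = q_inv·(m₁ − m₂) mod p = 17·(33 − 10) mod 37 = 21.
m = m₂ + h·q = 10 + 21·61 = 1291.

1291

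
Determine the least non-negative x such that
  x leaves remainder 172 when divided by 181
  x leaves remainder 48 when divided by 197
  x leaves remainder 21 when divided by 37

The moduli are pairwise coprime; N = 181·197·37 = 1319309.
N/181 = 7289; 7289 ≡ 49 (mod 181); 49·133 ≡ 1, so inverse 133.
N/197 = 6697; 6697 ≡ 196 (mod 197); 196·196 ≡ 1, so inverse 196.
N/37 = 35657; 35657 ≡ 26 (mod 37); 26·10 ≡ 1, so inverse 10.
x ≡ 172·7289·133 + 48·6697·196 + 21·35657·10 = 237236510.
237236510 mod 1319309 = 1080199.

1080199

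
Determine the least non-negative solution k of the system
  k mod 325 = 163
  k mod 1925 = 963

12513

gcd(325, 1925) = 25 and 25 | (963 − 163), so the pair is consistent; merging gives k ≡ 12513 (mod 25025), where 25025 = lcm(325, 1925).
The solution is unique modulo lcm(325, 1925) = 25025.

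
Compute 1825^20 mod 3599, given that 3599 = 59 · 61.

2731

Mod 59: 1825 ≡ 55; 55^20 ≡ 17 (mod 59).
Mod 61: 1825 ≡ 56; 56^20 ≡ 47 (mod 61).
Combine by CRT: x ≡ 17 (mod 59), x ≡ 47 (mod 61) ⇒ x ≡ 2731 (mod 3599).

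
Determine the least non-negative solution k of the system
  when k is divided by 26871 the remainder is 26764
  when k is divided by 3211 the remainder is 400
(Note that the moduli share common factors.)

gcd(26871, 3211) = 169 and 169 | (400 − 26764), so the pair is consistent; merging gives k ≡ 376087 (mod 510549), where 510549 = lcm(26871, 3211).
The solution is unique modulo lcm(26871, 3211) = 510549.

376087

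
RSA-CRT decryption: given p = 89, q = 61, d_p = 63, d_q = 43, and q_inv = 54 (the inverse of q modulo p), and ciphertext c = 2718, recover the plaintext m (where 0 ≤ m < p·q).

m₁ = c^(d_p) mod p: c ≡ 48 (mod 89), and 48^63 mod 89 = 62.
m₂ = c^(d_q) mod q: c ≡ 34 (mod 61), and 34^43 mod 61 = 20.
h = q_inv·(m₁ − m₂) mod p = 54·(62 − 20) mod 89 = 43.
m = m₂ + h·q = 20 + 43·61 = 2643.

2643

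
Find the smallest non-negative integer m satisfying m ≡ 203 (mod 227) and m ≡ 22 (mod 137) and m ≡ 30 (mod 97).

Combine the congruences pairwise.
From m ≡ 203 (mod 227) write m = 203 + 227t. Substituting into m ≡ 22 (mod 137) gives 227t ≡ 93 (mod 137), and since 90⁻¹ ≡ 102 (mod 137), t ≡ 33. Hence m ≡ 203 + 227·33 = 7694 (mod 31099).
From m ≡ 7694 (mod 31099) write m = 7694 + 31099t. Substituting into m ≡ 30 (mod 97) gives 31099t ≡ 96 (mod 97), and since 59⁻¹ ≡ 74 (mod 97), t ≡ 23. Hence m ≡ 7694 + 31099·23 = 722971 (mod 3016603).

722971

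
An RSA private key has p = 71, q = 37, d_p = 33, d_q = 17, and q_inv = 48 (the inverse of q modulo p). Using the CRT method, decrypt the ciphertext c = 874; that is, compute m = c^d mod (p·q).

82

m₁ = c^(d_p) mod p: c ≡ 22 (mod 71), and 22^33 mod 71 = 11.
m₂ = c^(d_q) mod q: c ≡ 23 (mod 37), and 23^17 mod 37 = 8.
h = q_inv·(m₁ − m₂) mod p = 48·(11 − 8) mod 71 = 2.
m = m₂ + h·q = 8 + 2·37 = 82.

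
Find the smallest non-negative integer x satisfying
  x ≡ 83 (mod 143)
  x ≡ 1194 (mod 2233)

gcd(143, 2233) = 11 and 11 | (1194 − 83), so the pair is consistent; merging gives x ≡ 5660 (mod 29029), where 29029 = lcm(143, 2233).
The solution is unique modulo lcm(143, 2233) = 29029.

5660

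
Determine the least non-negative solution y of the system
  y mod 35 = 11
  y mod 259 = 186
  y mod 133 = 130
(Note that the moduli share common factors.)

gcd(35, 259) = 7 and 7 | (186 − 11), so the pair is consistent; merging gives y ≡ 186 (mod 1295), where 1295 = lcm(35, 259).
gcd(1295, 133) = 7 and 7 | (130 − 186), so the pair is consistent; merging gives y ≡ 17021 (mod 24605), where 24605 = lcm(1295, 133).
The solution is unique modulo lcm(35, 259, 133) = 24605.

17021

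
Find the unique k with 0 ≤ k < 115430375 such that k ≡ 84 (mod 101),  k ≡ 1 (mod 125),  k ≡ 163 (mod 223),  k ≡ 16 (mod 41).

The moduli are pairwise coprime; N = 101·125·223·41 = 115430375.
N/101 = 1142875; 1142875 ≡ 60 (mod 101); 60·32 ≡ 1, so inverse 32.
N/125 = 923443; 923443 ≡ 68 (mod 125); 68·57 ≡ 1, so inverse 57.
N/223 = 517625; 517625 ≡ 42 (mod 223); 42·154 ≡ 1, so inverse 154.
N/41 = 2815375; 2815375 ≡ 28 (mod 41); 28·22 ≡ 1, so inverse 22.
k ≡ 84·1142875·32 + 1·923443·57 + 163·517625·154 + 16·2815375·22 = 17109119001.
17109119001 mod 115430375 = 25423501.

25423501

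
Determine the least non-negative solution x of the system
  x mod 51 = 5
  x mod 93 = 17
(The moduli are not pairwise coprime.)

gcd(51, 93) = 3 and 3 | (17 − 5), so the pair is consistent; merging gives x ≡ 668 (mod 1581), where 1581 = lcm(51, 93).
The solution is unique modulo lcm(51, 93) = 1581.

668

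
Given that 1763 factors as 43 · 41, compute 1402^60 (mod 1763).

Mod 43: 1402 ≡ 26; by Fermat, exponent reduces to 60 mod 42 = 18; 26^18 ≡ 4 (mod 43).
Mod 41: 1402 ≡ 8; by Fermat, exponent reduces to 60 mod 40 = 20; 8^20 ≡ 1 (mod 41).
Combine by CRT: x ≡ 4 (mod 43), x ≡ 1 (mod 41) ⇒ x ≡ 821 (mod 1763).

821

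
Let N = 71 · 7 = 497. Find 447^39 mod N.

Mod 71: 447 ≡ 21; 21^39 ≡ 59 (mod 71).
Mod 7: 447 ≡ 6; by Fermat, exponent reduces to 39 mod 6 = 3; 6^3 ≡ 6 (mod 7).
Combine by CRT: x ≡ 59 (mod 71), x ≡ 6 (mod 7) ⇒ x ≡ 272 (mod 497).

272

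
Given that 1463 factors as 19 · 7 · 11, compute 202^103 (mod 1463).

Mod 19: 202 ≡ 12; by Fermat, exponent reduces to 103 mod 18 = 13; 12^13 ≡ 12 (mod 19).
Mod 7: 202 ≡ 6; by Fermat, exponent reduces to 103 mod 6 = 1; 6^1 ≡ 6 (mod 7).
Mod 11: 202 ≡ 4; by Fermat, exponent reduces to 103 mod 10 = 3; 4^3 ≡ 9 (mod 11).
Combine by CRT: x ≡ 12 (mod 19), x ≡ 6 (mod 7), x ≡ 9 (mod 11) ⇒ x ≡ 867 (mod 1463).

867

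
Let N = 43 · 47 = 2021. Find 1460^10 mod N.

Mod 43: 1460 ≡ 41; 41^10 ≡ 35 (mod 43).
Mod 47: 1460 ≡ 3; 3^10 ≡ 17 (mod 47).
Combine by CRT: x ≡ 35 (mod 43), x ≡ 17 (mod 47) ⇒ x ≡ 1239 (mod 2021).

1239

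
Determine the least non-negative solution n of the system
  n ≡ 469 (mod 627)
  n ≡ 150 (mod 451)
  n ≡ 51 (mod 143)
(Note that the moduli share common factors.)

gcd(627, 451) = 11 and 11 | (150 − 469), so the pair is consistent; merging gives n ≡ 7366 (mod 25707), where 25707 = lcm(627, 451).
gcd(25707, 143) = 11 and 11 | (51 − 7366), so the pair is consistent; merging gives n ≡ 135901 (mod 334191), where 334191 = lcm(25707, 143).
The solution is unique modulo lcm(627, 451, 143) = 334191.

135901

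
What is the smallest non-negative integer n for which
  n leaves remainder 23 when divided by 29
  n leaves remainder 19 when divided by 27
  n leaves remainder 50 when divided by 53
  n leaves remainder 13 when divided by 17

The moduli are pairwise coprime; M = 29·27·53·17 = 705483.
M/29 = 24327; 24327 ≡ 25 (mod 29); 25·7 ≡ 1, so inverse 7.
M/27 = 26129; 26129 ≡ 20 (mod 27); 20·23 ≡ 1, so inverse 23.
M/53 = 13311; 13311 ≡ 8 (mod 53); 8·20 ≡ 1, so inverse 20.
M/17 = 41499; 41499 ≡ 2 (mod 17); 2·9 ≡ 1, so inverse 9.
n ≡ 23·24327·7 + 19·26129·23 + 50·13311·20 + 13·41499·9 = 33501403.
33501403 mod 705483 = 343702.

343702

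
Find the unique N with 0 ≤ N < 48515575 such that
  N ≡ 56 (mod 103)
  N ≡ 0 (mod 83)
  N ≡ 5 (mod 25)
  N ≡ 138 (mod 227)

46528555

From N ≡ 56 (mod 103) write N = 56 + 103t. Substituting into N ≡ 0 (mod 83) gives 103t ≡ 27 (mod 83), and since 20⁻¹ ≡ 54 (mod 83), t ≡ 47. Hence N ≡ 56 + 103·47 = 4897 (mod 8549).
From N ≡ 4897 (mod 8549) write N = 4897 + 8549t. Substituting into N ≡ 5 (mod 25) gives 8549t ≡ 8 (mod 25), and since 24⁻¹ ≡ 24 (mod 25), t ≡ 17. Hence N ≡ 4897 + 8549·17 = 150230 (mod 213725).
From N ≡ 150230 (mod 213725) write N = 150230 + 213725t. Substituting into N ≡ 138 (mod 227) gives 213725t ≡ 182 (mod 227), and since 118⁻¹ ≡ 202 (mod 227), t ≡ 217. Hence N ≡ 150230 + 213725·217 = 46528555 (mod 48515575).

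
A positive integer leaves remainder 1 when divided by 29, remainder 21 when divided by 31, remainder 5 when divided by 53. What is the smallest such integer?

Combine the congruences pairwise.
From t ≡ 1 (mod 29) write t = 1 + 29s. Substituting into t ≡ 21 (mod 31) gives 29s ≡ 20 (mod 31), and since 29⁻¹ ≡ 15 (mod 31), s ≡ 21. Hence t ≡ 1 + 29·21 = 610 (mod 899).
From t ≡ 610 (mod 899) write t = 610 + 899s. Substituting into t ≡ 5 (mod 53) gives 899s ≡ 31 (mod 53), and since 51⁻¹ ≡ 26 (mod 53), s ≡ 11. Hence t ≡ 610 + 899·11 = 10499 (mod 47647).

10499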